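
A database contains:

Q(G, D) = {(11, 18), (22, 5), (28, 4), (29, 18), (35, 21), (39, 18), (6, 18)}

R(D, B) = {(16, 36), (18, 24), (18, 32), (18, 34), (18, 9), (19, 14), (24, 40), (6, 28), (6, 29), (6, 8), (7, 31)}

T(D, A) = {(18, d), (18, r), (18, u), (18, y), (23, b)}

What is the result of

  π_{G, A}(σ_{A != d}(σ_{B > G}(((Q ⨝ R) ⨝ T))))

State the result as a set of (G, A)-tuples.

{(11, r), (11, u), (11, y), (29, r), (29, u), (29, y), (6, r), (6, u), (6, y)}

Natural join on D: {(11, 18, 24), (11, 18, 32), (11, 18, 34), (11, 18, 9), (29, 18, 24), (29, 18, 32), (29, 18, 34), (29, 18, 9), (39, 18, 24), (39, 18, 32), (39, 18, 34), (39, 18, 9), (6, 18, 24), (6, 18, 32), (6, 18, 34), (6, 18, 9)}
Natural join on D: {(11, 18, 24, d), (11, 18, 24, r), (11, 18, 24, u), (11, 18, 24, y), (11, 18, 32, d), (11, 18, 32, r), (11, 18, 32, u), (11, 18, 32, y), (11, 18, 34, d), (11, 18, 34, r), (11, 18, 34, u), (11, 18, 34, y), (11, 18, 9, d), (11, 18, 9, r), (11, 18, 9, u), (11, 18, 9, y), (29, 18, 24, d), (29, 18, 24, r), (29, 18, 24, u), (29, 18, 24, y), (29, 18, 32, d), (29, 18, 32, r), (29, 18, 32, u), (29, 18, 32, y), (29, 18, 34, d), (29, 18, 34, r), (29, 18, 34, u), (29, 18, 34, y), (29, 18, 9, d), (29, 18, 9, r), (29, 18, 9, u), (29, 18, 9, y), (39, 18, 24, d), (39, 18, 24, r), (39, 18, 24, u), (39, 18, 24, y), (39, 18, 32, d), (39, 18, 32, r), (39, 18, 32, u), (39, 18, 32, y), (39, 18, 34, d), (39, 18, 34, r), (39, 18, 34, u), (39, 18, 34, y), (39, 18, 9, d), (39, 18, 9, r), (39, 18, 9, u), (39, 18, 9, y), (6, 18, 24, d), (6, 18, 24, r), (6, 18, 24, u), (6, 18, 24, y), (6, 18, 32, d), (6, 18, 32, r), (6, 18, 32, u), (6, 18, 32, y), (6, 18, 34, d), (6, 18, 34, r), (6, 18, 34, u), (6, 18, 34, y), (6, 18, 9, d), (6, 18, 9, r), (6, 18, 9, u), (6, 18, 9, y)}
Apply σ_{B > G}; surviving tuples: {(11, 18, 24, d), (11, 18, 24, r), (11, 18, 24, u), (11, 18, 24, y), (11, 18, 32, d), (11, 18, 32, r), (11, 18, 32, u), (11, 18, 32, y), (11, 18, 34, d), (11, 18, 34, r), (11, 18, 34, u), (11, 18, 34, y), (29, 18, 32, d), (29, 18, 32, r), (29, 18, 32, u), (29, 18, 32, y), (29, 18, 34, d), (29, 18, 34, r), (29, 18, 34, u), (29, 18, 34, y), (6, 18, 24, d), (6, 18, 24, r), (6, 18, 24, u), (6, 18, 24, y), (6, 18, 32, d), (6, 18, 32, r), (6, 18, 32, u), (6, 18, 32, y), (6, 18, 34, d), (6, 18, 34, r), (6, 18, 34, u), (6, 18, 34, y), (6, 18, 9, d), (6, 18, 9, r), (6, 18, 9, u), (6, 18, 9, y)}
Apply σ_{A != d}; surviving tuples: {(11, 18, 24, r), (11, 18, 24, u), (11, 18, 24, y), (11, 18, 32, r), (11, 18, 32, u), (11, 18, 32, y), (11, 18, 34, r), (11, 18, 34, u), (11, 18, 34, y), (29, 18, 32, r), (29, 18, 32, u), (29, 18, 32, y), (29, 18, 34, r), (29, 18, 34, u), (29, 18, 34, y), (6, 18, 24, r), (6, 18, 24, u), (6, 18, 24, y), (6, 18, 32, r), (6, 18, 32, u), (6, 18, 32, y), (6, 18, 34, r), (6, 18, 34, u), (6, 18, 34, y), (6, 18, 9, r), (6, 18, 9, u), (6, 18, 9, y)}
Keep only column(s) G, A (18 duplicate(s) eliminated): {(11, r), (11, u), (11, y), (29, r), (29, u), (29, y), (6, r), (6, u), (6, y)}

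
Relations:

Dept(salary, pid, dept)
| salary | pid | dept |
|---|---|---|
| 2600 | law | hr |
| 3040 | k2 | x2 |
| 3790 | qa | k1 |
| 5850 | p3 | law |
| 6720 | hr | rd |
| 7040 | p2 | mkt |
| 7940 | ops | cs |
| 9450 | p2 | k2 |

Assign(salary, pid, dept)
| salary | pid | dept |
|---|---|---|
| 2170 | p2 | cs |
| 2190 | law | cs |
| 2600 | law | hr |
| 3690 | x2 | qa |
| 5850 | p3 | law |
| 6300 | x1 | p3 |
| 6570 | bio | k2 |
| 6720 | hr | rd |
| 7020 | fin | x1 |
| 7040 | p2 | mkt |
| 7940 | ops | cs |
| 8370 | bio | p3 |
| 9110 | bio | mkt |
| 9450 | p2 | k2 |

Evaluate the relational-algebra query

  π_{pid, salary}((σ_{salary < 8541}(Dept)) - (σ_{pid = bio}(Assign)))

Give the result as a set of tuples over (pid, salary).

{(hr, 6720), (k2, 3040), (law, 2600), (ops, 7940), (p2, 7040), (p3, 5850), (qa, 3790)}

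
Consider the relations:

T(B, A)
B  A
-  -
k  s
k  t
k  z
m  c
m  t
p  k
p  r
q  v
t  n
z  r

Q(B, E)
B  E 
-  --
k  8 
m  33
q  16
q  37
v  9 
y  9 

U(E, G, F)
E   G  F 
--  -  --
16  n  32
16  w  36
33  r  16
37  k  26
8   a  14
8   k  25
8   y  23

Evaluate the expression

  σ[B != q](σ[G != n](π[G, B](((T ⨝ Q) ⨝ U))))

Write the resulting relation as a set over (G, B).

{(a, k), (k, k), (r, m), (y, k)}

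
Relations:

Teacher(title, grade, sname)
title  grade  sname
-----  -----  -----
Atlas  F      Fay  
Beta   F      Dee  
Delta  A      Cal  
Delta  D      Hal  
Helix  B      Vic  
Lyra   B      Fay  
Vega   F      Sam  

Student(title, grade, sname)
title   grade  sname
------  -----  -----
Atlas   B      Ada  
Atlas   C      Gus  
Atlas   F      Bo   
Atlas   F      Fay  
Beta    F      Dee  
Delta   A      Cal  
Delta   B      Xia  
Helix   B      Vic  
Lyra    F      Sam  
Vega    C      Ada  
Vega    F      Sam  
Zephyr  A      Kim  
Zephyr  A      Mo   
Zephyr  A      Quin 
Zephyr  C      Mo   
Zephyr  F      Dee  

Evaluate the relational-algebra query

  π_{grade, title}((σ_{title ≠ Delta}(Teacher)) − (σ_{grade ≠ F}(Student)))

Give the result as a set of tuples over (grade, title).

{(B, Lyra), (F, Atlas), (F, Beta), (F, Vega)}

Filtering on title ≠ Delta leaves {(Atlas, F, Fay), (Beta, F, Dee), (Helix, B, Vic), (Lyra, B, Fay), (Vega, F, Sam)}.
Filtering on grade ≠ F leaves {(Atlas, B, Ada), (Atlas, C, Gus), (Delta, A, Cal), (Delta, B, Xia), (Helix, B, Vic), (Vega, C, Ada), (Zephyr, A, Kim), (Zephyr, A, Mo), (Zephyr, A, Quin), (Zephyr, C, Mo)}.
Difference: {(Atlas, F, Fay), (Beta, F, Dee), (Helix, B, Vic), (Lyra, B, Fay), (Vega, F, Sam)} with {(Atlas, B, Ada), (Atlas, C, Gus), (Delta, A, Cal), (Delta, B, Xia), (Helix, B, Vic), (Vega, C, Ada), (Zephyr, A, Kim), (Zephyr, A, Mo), (Zephyr, A, Quin), (Zephyr, C, Mo)} → {(Atlas, F, Fay), (Beta, F, Dee), (Lyra, B, Fay), (Vega, F, Sam)}
Projecting to grade, title: {(B, Lyra), (F, Atlas), (F, Beta), (F, Vega)}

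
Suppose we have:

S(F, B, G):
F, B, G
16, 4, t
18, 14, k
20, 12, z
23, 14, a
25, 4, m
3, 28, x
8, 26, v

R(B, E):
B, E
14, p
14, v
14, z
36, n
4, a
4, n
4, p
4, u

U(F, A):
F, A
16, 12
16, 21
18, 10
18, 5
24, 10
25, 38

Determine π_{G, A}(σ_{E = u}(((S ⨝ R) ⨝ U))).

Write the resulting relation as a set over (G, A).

{(m, 38), (t, 12), (t, 21)}

Joining S and R on B yields {(16, 4, t, a), (16, 4, t, n), (16, 4, t, p), (16, 4, t, u), (18, 14, k, p), (18, 14, k, v), (18, 14, k, z), (23, 14, a, p), (23, 14, a, v), (23, 14, a, z), (25, 4, m, a), (25, 4, m, n), (25, 4, m, p), (25, 4, m, u)}.
Joining (S ⨝ R) and U on F yields {(16, 4, t, a, 12), (16, 4, t, a, 21), (16, 4, t, n, 12), (16, 4, t, n, 21), (16, 4, t, p, 12), (16, 4, t, p, 21), (16, 4, t, u, 12), (16, 4, t, u, 21), (18, 14, k, p, 10), (18, 14, k, p, 5), (18, 14, k, v, 10), (18, 14, k, v, 5), (18, 14, k, z, 10), (18, 14, k, z, 5), (25, 4, m, a, 38), (25, 4, m, n, 38), (25, 4, m, p, 38), (25, 4, m, u, 38)}.
Selection E = u: {(16, 4, t, u, 12), (16, 4, t, u, 21), (25, 4, m, u, 38)}
Keep only column(s) G, A: {(m, 38), (t, 12), (t, 21)}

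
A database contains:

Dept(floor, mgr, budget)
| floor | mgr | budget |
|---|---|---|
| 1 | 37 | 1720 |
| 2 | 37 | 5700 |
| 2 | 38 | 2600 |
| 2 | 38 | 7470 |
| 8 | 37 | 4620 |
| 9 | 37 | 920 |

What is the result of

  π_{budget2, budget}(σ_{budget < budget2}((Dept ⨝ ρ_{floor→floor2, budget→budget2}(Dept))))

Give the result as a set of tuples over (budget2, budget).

{(1720, 920), (4620, 1720), (4620, 920), (5700, 1720), (5700, 4620), (5700, 920), (7470, 2600)}

ρ[floor→floor2, budget→budget2]: schema becomes (floor2, mgr, budget2); tuples unchanged.
Natural join on mgr: {(1, 37, 1720, 1, 1720), (1, 37, 1720, 2, 5700), (1, 37, 1720, 8, 4620), (1, 37, 1720, 9, 920), (2, 37, 5700, 1, 1720), (2, 37, 5700, 2, 5700), (2, 37, 5700, 8, 4620), (2, 37, 5700, 9, 920), (2, 38, 2600, 2, 2600), (2, 38, 2600, 2, 7470), (2, 38, 7470, 2, 2600), (2, 38, 7470, 2, 7470), (8, 37, 4620, 1, 1720), (8, 37, 4620, 2, 5700), (8, 37, 4620, 8, 4620), (8, 37, 4620, 9, 920), (9, 37, 920, 1, 1720), (9, 37, 920, 2, 5700), (9, 37, 920, 8, 4620), (9, 37, 920, 9, 920)}
Selection budget < budget2: {(1, 37, 1720, 2, 5700), (1, 37, 1720, 8, 4620), (2, 38, 2600, 2, 7470), (8, 37, 4620, 2, 5700), (9, 37, 920, 1, 1720), (9, 37, 920, 2, 5700), (9, 37, 920, 8, 4620)}
π[budget2, budget]: project onto (budget2, budget) → {(1720, 920), (4620, 1720), (4620, 920), (5700, 1720), (5700, 4620), (5700, 920), (7470, 2600)}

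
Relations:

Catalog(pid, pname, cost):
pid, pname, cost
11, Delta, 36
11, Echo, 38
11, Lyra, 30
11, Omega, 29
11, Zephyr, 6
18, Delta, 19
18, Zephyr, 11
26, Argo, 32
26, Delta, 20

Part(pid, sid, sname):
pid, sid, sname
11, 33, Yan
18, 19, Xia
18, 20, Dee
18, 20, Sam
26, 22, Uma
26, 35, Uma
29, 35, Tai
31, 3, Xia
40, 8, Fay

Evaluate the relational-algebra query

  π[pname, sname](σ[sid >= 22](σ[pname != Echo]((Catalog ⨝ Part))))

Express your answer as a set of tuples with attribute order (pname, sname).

{(Argo, Uma), (Delta, Uma), (Delta, Yan), (Lyra, Yan), (Omega, Yan), (Zephyr, Yan)}

Catalog ⋈ Part (natural join on pid): {(11, Delta, 36, 33, Yan), (11, Echo, 38, 33, Yan), (11, Lyra, 30, 33, Yan), (11, Omega, 29, 33, Yan), (11, Zephyr, 6, 33, Yan), (18, Delta, 19, 19, Xia), (18, Delta, 19, 20, Dee), (18, Delta, 19, 20, Sam), (18, Zephyr, 11, 19, Xia), (18, Zephyr, 11, 20, Dee), (18, Zephyr, 11, 20, Sam), (26, Argo, 32, 22, Uma), (26, Argo, 32, 35, Uma), (26, Delta, 20, 22, Uma), (26, Delta, 20, 35, Uma)}
Selection pname != Echo: {(11, Delta, 36, 33, Yan), (11, Lyra, 30, 33, Yan), (11, Omega, 29, 33, Yan), (11, Zephyr, 6, 33, Yan), (18, Delta, 19, 19, Xia), (18, Delta, 19, 20, Dee), (18, Delta, 19, 20, Sam), (18, Zephyr, 11, 19, Xia), (18, Zephyr, 11, 20, Dee), (18, Zephyr, 11, 20, Sam), (26, Argo, 32, 22, Uma), (26, Argo, 32, 35, Uma), (26, Delta, 20, 22, Uma), (26, Delta, 20, 35, Uma)}
Selection sid >= 22: {(11, Delta, 36, 33, Yan), (11, Lyra, 30, 33, Yan), (11, Omega, 29, 33, Yan), (11, Zephyr, 6, 33, Yan), (26, Argo, 32, 22, Uma), (26, Argo, 32, 35, Uma), (26, Delta, 20, 22, Uma), (26, Delta, 20, 35, Uma)}
π_{pname, sname} gives {(Argo, Uma), (Delta, Uma), (Delta, Yan), (Lyra, Yan), (Omega, Yan), (Zephyr, Yan)} (2 duplicate(s) eliminated).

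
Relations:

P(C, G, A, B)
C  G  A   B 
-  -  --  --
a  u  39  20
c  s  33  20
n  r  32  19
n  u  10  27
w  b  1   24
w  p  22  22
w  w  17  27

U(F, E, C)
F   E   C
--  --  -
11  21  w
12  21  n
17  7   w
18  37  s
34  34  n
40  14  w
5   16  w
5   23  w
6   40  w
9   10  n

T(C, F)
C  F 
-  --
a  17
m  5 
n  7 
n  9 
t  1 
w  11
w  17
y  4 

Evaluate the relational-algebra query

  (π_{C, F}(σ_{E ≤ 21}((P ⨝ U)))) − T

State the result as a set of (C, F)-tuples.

Joining P and U on C yields {(n, r, 32, 19, 12, 21), (n, r, 32, 19, 34, 34), (n, r, 32, 19, 9, 10), (n, u, 10, 27, 12, 21), (n, u, 10, 27, 34, 34), (n, u, 10, 27, 9, 10), (w, b, 1, 24, 11, 21), (w, b, 1, 24, 17, 7), (w, b, 1, 24, 40, 14), (w, b, 1, 24, 5, 16), (w, b, 1, 24, 5, 23), (w, b, 1, 24, 6, 40), (w, p, 22, 22, 11, 21), (w, p, 22, 22, 17, 7), (w, p, 22, 22, 40, 14), (w, p, 22, 22, 5, 16), (w, p, 22, 22, 5, 23), (w, p, 22, 22, 6, 40), (w, w, 17, 27, 11, 21), (w, w, 17, 27, 17, 7), (w, w, 17, 27, 40, 14), (w, w, 17, 27, 5, 16), (w, w, 17, 27, 5, 23), (w, w, 17, 27, 6, 40)}.
Apply σ_{E ≤ 21}; surviving tuples: {(n, r, 32, 19, 12, 21), (n, r, 32, 19, 9, 10), (n, u, 10, 27, 12, 21), (n, u, 10, 27, 9, 10), (w, b, 1, 24, 11, 21), (w, b, 1, 24, 17, 7), (w, b, 1, 24, 40, 14), (w, b, 1, 24, 5, 16), (w, p, 22, 22, 11, 21), (w, p, 22, 22, 17, 7), (w, p, 22, 22, 40, 14), (w, p, 22, 22, 5, 16), (w, w, 17, 27, 11, 21), (w, w, 17, 27, 17, 7), (w, w, 17, 27, 40, 14), (w, w, 17, 27, 5, 16)}
Projecting to C, F (10 duplicate(s) eliminated): {(n, 12), (n, 9), (w, 11), (w, 17), (w, 40), (w, 5)}
Difference: {(n, 12), (n, 9), (w, 11), (w, 17), (w, 40), (w, 5)} with {(a, 17), (m, 5), (n, 7), (n, 9), (t, 1), (w, 11), (w, 17), (y, 4)} → {(n, 12), (w, 40), (w, 5)}

{(n, 12), (w, 40), (w, 5)}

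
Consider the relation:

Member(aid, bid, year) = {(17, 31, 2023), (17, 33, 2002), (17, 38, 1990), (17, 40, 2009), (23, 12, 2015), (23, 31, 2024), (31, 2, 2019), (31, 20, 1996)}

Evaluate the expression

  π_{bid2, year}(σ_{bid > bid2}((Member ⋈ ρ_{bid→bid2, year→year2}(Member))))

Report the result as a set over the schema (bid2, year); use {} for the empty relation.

ρ[bid→bid2, year→year2]: schema becomes (aid, bid2, year2); tuples unchanged.
Member ⋈ ρ_{bid→bid2, year→year2}(Member) (natural join on aid): {(17, 31, 2023, 31, 2023), (17, 31, 2023, 33, 2002), (17, 31, 2023, 38, 1990), (17, 31, 2023, 40, 2009), (17, 33, 2002, 31, 2023), (17, 33, 2002, 33, 2002), (17, 33, 2002, 38, 1990), (17, 33, 2002, 40, 2009), (17, 38, 1990, 31, 2023), (17, 38, 1990, 33, 2002), (17, 38, 1990, 38, 1990), (17, 38, 1990, 40, 2009), (17, 40, 2009, 31, 2023), (17, 40, 2009, 33, 2002), (17, 40, 2009, 38, 1990), (17, 40, 2009, 40, 2009), (23, 12, 2015, 12, 2015), (23, 12, 2015, 31, 2024), (23, 31, 2024, 12, 2015), (23, 31, 2024, 31, 2024), (31, 2, 2019, 2, 2019), (31, 2, 2019, 20, 1996), (31, 20, 1996, 2, 2019), (31, 20, 1996, 20, 1996)}
σ[bid > bid2]: keep tuples satisfying bid > bid2 → {(17, 33, 2002, 31, 2023), (17, 38, 1990, 31, 2023), (17, 38, 1990, 33, 2002), (17, 40, 2009, 31, 2023), (17, 40, 2009, 33, 2002), (17, 40, 2009, 38, 1990), (23, 31, 2024, 12, 2015), (31, 20, 1996, 2, 2019)}
π_{bid2, year} gives {(12, 2024), (2, 1996), (31, 1990), (31, 2002), (31, 2009), (33, 1990), (33, 2009), (38, 2009)}.

{(12, 2024), (2, 1996), (31, 1990), (31, 2002), (31, 2009), (33, 1990), (33, 2009), (38, 2009)}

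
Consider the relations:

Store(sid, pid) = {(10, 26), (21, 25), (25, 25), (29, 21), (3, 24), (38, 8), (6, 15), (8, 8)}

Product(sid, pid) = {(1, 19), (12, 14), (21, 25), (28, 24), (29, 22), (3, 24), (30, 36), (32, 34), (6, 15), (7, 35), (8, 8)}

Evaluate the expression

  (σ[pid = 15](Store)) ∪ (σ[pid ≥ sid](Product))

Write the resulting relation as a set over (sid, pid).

{(1, 19), (12, 14), (21, 25), (3, 24), (30, 36), (32, 34), (6, 15), (7, 35), (8, 8)}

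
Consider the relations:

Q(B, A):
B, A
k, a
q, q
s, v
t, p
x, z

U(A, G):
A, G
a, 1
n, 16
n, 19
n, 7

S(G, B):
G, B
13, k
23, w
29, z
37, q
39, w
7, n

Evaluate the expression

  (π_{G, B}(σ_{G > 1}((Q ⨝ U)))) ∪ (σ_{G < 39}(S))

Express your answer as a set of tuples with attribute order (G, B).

Natural join on A: {(k, a, 1)}
Filtering on G > 1 leaves {}.
π[G, B]: project onto (G, B) → {}
Filtering on G < 39 leaves {(13, k), (23, w), (29, z), (37, q), (7, n)}.
Taking the union: {(13, k), (23, w), (29, z), (37, q), (7, n)}

{(13, k), (23, w), (29, z), (37, q), (7, n)}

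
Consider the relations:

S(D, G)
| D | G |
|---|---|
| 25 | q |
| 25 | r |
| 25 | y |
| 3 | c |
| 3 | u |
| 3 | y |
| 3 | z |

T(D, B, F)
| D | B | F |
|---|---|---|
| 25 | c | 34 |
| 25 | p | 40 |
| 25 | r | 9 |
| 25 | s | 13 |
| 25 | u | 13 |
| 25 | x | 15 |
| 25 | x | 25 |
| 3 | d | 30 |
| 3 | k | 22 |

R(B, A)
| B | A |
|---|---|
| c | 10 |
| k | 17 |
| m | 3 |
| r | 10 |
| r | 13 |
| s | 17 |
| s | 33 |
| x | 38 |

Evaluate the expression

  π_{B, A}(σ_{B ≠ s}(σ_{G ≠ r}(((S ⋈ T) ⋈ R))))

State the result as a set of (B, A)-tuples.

{(c, 10), (k, 17), (r, 10), (r, 13), (x, 38)}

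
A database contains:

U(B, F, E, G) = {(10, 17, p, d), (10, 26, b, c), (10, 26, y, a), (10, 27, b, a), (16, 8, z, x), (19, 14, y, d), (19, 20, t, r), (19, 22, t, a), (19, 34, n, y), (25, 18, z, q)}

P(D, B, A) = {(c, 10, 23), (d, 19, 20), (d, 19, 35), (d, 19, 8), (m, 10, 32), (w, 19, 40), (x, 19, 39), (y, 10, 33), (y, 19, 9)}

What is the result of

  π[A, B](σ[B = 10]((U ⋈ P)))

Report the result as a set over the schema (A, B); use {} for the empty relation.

Joining U and P on B yields {(10, 17, p, d, c, 23), (10, 17, p, d, m, 32), (10, 17, p, d, y, 33), (10, 26, b, c, c, 23), (10, 26, b, c, m, 32), (10, 26, b, c, y, 33), (10, 26, y, a, c, 23), (10, 26, y, a, m, 32), (10, 26, y, a, y, 33), (10, 27, b, a, c, 23), (10, 27, b, a, m, 32), (10, 27, b, a, y, 33), (19, 14, y, d, d, 20), (19, 14, y, d, d, 35), (19, 14, y, d, d, 8), (19, 14, y, d, w, 40), (19, 14, y, d, x, 39), (19, 14, y, d, y, 9), (19, 20, t, r, d, 20), (19, 20, t, r, d, 35), (19, 20, t, r, d, 8), (19, 20, t, r, w, 40), (19, 20, t, r, x, 39), (19, 20, t, r, y, 9), (19, 22, t, a, d, 20), (19, 22, t, a, d, 35), (19, 22, t, a, d, 8), (19, 22, t, a, w, 40), (19, 22, t, a, x, 39), (19, 22, t, a, y, 9), (19, 34, n, y, d, 20), (19, 34, n, y, d, 35), (19, 34, n, y, d, 8), (19, 34, n, y, w, 40), (19, 34, n, y, x, 39), (19, 34, n, y, y, 9)}.
σ[B = 10]: keep tuples satisfying B = 10 → {(10, 17, p, d, c, 23), (10, 17, p, d, m, 32), (10, 17, p, d, y, 33), (10, 26, b, c, c, 23), (10, 26, b, c, m, 32), (10, 26, b, c, y, 33), (10, 26, y, a, c, 23), (10, 26, y, a, m, 32), (10, 26, y, a, y, 33), (10, 27, b, a, c, 23), (10, 27, b, a, m, 32), (10, 27, b, a, y, 33)}
Keep only column(s) A, B (9 duplicate(s) eliminated): {(23, 10), (32, 10), (33, 10)}

{(23, 10), (32, 10), (33, 10)}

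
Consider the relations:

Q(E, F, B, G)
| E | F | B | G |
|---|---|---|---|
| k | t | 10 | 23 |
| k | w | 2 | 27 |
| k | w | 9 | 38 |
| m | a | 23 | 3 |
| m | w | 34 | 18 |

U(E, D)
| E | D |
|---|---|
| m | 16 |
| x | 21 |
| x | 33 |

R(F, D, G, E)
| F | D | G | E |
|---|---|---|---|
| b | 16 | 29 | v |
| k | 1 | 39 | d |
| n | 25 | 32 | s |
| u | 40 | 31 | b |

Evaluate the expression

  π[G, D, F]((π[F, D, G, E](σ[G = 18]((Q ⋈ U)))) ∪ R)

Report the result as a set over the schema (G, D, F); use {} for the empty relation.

{(18, 16, w), (29, 16, b), (31, 40, u), (32, 25, n), (39, 1, k)}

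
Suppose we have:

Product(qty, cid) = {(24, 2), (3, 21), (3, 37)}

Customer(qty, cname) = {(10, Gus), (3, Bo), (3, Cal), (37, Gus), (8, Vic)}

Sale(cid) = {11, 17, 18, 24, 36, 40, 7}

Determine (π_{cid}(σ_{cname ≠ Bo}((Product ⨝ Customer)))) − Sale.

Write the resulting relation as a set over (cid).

{21, 37}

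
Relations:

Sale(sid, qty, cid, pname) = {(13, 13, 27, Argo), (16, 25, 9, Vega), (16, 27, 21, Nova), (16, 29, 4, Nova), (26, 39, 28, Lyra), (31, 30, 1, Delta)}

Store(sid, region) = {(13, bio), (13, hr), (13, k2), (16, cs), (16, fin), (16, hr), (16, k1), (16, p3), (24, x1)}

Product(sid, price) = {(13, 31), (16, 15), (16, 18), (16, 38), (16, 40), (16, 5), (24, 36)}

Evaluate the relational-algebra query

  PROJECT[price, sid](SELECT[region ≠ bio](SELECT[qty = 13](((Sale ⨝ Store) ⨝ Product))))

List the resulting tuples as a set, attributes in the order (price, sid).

{(31, 13)}

Joining Sale and Store on sid yields {(13, 13, 27, Argo, bio), (13, 13, 27, Argo, hr), (13, 13, 27, Argo, k2), (16, 25, 9, Vega, cs), (16, 25, 9, Vega, fin), (16, 25, 9, Vega, hr), (16, 25, 9, Vega, k1), (16, 25, 9, Vega, p3), (16, 27, 21, Nova, cs), (16, 27, 21, Nova, fin), (16, 27, 21, Nova, hr), (16, 27, 21, Nova, k1), (16, 27, 21, Nova, p3), (16, 29, 4, Nova, cs), (16, 29, 4, Nova, fin), (16, 29, 4, Nova, hr), (16, 29, 4, Nova, k1), (16, 29, 4, Nova, p3)}.
Joining (Sale ⨝ Store) and Product on sid yields {(13, 13, 27, Argo, bio, 31), (13, 13, 27, Argo, hr, 31), (13, 13, 27, Argo, k2, 31), (16, 25, 9, Vega, cs, 15), (16, 25, 9, Vega, cs, 18), (16, 25, 9, Vega, cs, 38), (16, 25, 9, Vega, cs, 40), (16, 25, 9, Vega, cs, 5), (16, 25, 9, Vega, fin, 15), (16, 25, 9, Vega, fin, 18), (16, 25, 9, Vega, fin, 38), (16, 25, 9, Vega, fin, 40), (16, 25, 9, Vega, fin, 5), (16, 25, 9, Vega, hr, 15), (16, 25, 9, Vega, hr, 18), (16, 25, 9, Vega, hr, 38), (16, 25, 9, Vega, hr, 40), (16, 25, 9, Vega, hr, 5), (16, 25, 9, Vega, k1, 15), (16, 25, 9, Vega, k1, 18), (16, 25, 9, Vega, k1, 38), (16, 25, 9, Vega, k1, 40), (16, 25, 9, Vega, k1, 5), (16, 25, 9, Vega, p3, 15), (16, 25, 9, Vega, p3, 18), (16, 25, 9, Vega, p3, 38), (16, 25, 9, Vega, p3, 40), (16, 25, 9, Vega, p3, 5), (16, 27, 21, Nova, cs, 15), (16, 27, 21, Nova, cs, 18), (16, 27, 21, Nova, cs, 38), (16, 27, 21, Nova, cs, 40), (16, 27, 21, Nova, cs, 5), (16, 27, 21, Nova, fin, 15), (16, 27, 21, Nova, fin, 18), (16, 27, 21, Nova, fin, 38), (16, 27, 21, Nova, fin, 40), (16, 27, 21, Nova, fin, 5), (16, 27, 21, Nova, hr, 15), (16, 27, 21, Nova, hr, 18), (16, 27, 21, Nova, hr, 38), (16, 27, 21, Nova, hr, 40), (16, 27, 21, Nova, hr, 5), (16, 27, 21, Nova, k1, 15), (16, 27, 21, Nova, k1, 18), (16, 27, 21, Nova, k1, 38), (16, 27, 21, Nova, k1, 40), (16, 27, 21, Nova, k1, 5), (16, 27, 21, Nova, p3, 15), (16, 27, 21, Nova, p3, 18), (16, 27, 21, Nova, p3, 38), (16, 27, 21, Nova, p3, 40), (16, 27, 21, Nova, p3, 5), (16, 29, 4, Nova, cs, 15), (16, 29, 4, Nova, cs, 18), (16, 29, 4, Nova, cs, 38), (16, 29, 4, Nova, cs, 40), (16, 29, 4, Nova, cs, 5), (16, 29, 4, Nova, fin, 15), (16, 29, 4, Nova, fin, 18), (16, 29, 4, Nova, fin, 38), (16, 29, 4, Nova, fin, 40), (16, 29, 4, Nova, fin, 5), (16, 29, 4, Nova, hr, 15), (16, 29, 4, Nova, hr, 18), (16, 29, 4, Nova, hr, 38), (16, 29, 4, Nova, hr, 40), (16, 29, 4, Nova, hr, 5), (16, 29, 4, Nova, k1, 15), (16, 29, 4, Nova, k1, 18), (16, 29, 4, Nova, k1, 38), (16, 29, 4, Nova, k1, 40), (16, 29, 4, Nova, k1, 5), (16, 29, 4, Nova, p3, 15), (16, 29, 4, Nova, p3, 18), (16, 29, 4, Nova, p3, 38), (16, 29, 4, Nova, p3, 40), (16, 29, 4, Nova, p3, 5)}.
σ[qty = 13]: keep tuples satisfying qty = 13 → {(13, 13, 27, Argo, bio, 31), (13, 13, 27, Argo, hr, 31), (13, 13, 27, Argo, k2, 31)}
σ[region ≠ bio]: keep tuples satisfying region ≠ bio → {(13, 13, 27, Argo, hr, 31), (13, 13, 27, Argo, k2, 31)}
Projecting to price, sid (1 duplicate(s) eliminated): {(31, 13)}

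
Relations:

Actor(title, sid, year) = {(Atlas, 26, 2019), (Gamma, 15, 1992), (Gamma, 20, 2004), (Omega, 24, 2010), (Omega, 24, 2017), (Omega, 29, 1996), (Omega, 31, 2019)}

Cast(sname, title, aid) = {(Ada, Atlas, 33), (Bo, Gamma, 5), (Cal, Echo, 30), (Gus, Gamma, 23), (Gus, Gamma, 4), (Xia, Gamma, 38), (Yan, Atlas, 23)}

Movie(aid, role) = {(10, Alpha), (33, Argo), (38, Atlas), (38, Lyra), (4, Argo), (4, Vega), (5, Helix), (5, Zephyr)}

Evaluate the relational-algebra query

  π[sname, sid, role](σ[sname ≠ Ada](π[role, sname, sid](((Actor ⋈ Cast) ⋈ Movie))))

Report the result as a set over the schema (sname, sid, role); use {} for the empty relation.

{(Bo, 15, Helix), (Bo, 15, Zephyr), (Bo, 20, Helix), (Bo, 20, Zephyr), (Gus, 15, Argo), (Gus, 15, Vega), (Gus, 20, Argo), (Gus, 20, Vega), (Xia, 15, Atlas), (Xia, 15, Lyra), (Xia, 20, Atlas), (Xia, 20, Lyra)}

Natural join on title: {(Atlas, 26, 2019, Ada, 33), (Atlas, 26, 2019, Yan, 23), (Gamma, 15, 1992, Bo, 5), (Gamma, 15, 1992, Gus, 23), (Gamma, 15, 1992, Gus, 4), (Gamma, 15, 1992, Xia, 38), (Gamma, 20, 2004, Bo, 5), (Gamma, 20, 2004, Gus, 23), (Gamma, 20, 2004, Gus, 4), (Gamma, 20, 2004, Xia, 38)}
Natural join on aid: {(Atlas, 26, 2019, Ada, 33, Argo), (Gamma, 15, 1992, Bo, 5, Helix), (Gamma, 15, 1992, Bo, 5, Zephyr), (Gamma, 15, 1992, Gus, 4, Argo), (Gamma, 15, 1992, Gus, 4, Vega), (Gamma, 15, 1992, Xia, 38, Atlas), (Gamma, 15, 1992, Xia, 38, Lyra), (Gamma, 20, 2004, Bo, 5, Helix), (Gamma, 20, 2004, Bo, 5, Zephyr), (Gamma, 20, 2004, Gus, 4, Argo), (Gamma, 20, 2004, Gus, 4, Vega), (Gamma, 20, 2004, Xia, 38, Atlas), (Gamma, 20, 2004, Xia, 38, Lyra)}
Keep only column(s) role, sname, sid: {(Argo, Ada, 26), (Argo, Gus, 15), (Argo, Gus, 20), (Atlas, Xia, 15), (Atlas, Xia, 20), (Helix, Bo, 15), (Helix, Bo, 20), (Lyra, Xia, 15), (Lyra, Xia, 20), (Vega, Gus, 15), (Vega, Gus, 20), (Zephyr, Bo, 15), (Zephyr, Bo, 20)}
Apply σ_{sname ≠ Ada}; surviving tuples: {(Argo, Gus, 15), (Argo, Gus, 20), (Atlas, Xia, 15), (Atlas, Xia, 20), (Helix, Bo, 15), (Helix, Bo, 20), (Lyra, Xia, 15), (Lyra, Xia, 20), (Vega, Gus, 15), (Vega, Gus, 20), (Zephyr, Bo, 15), (Zephyr, Bo, 20)}
Keep only column(s) sname, sid, role: {(Bo, 15, Helix), (Bo, 15, Zephyr), (Bo, 20, Helix), (Bo, 20, Zephyr), (Gus, 15, Argo), (Gus, 15, Vega), (Gus, 20, Argo), (Gus, 20, Vega), (Xia, 15, Atlas), (Xia, 15, Lyra), (Xia, 20, Atlas), (Xia, 20, Lyra)}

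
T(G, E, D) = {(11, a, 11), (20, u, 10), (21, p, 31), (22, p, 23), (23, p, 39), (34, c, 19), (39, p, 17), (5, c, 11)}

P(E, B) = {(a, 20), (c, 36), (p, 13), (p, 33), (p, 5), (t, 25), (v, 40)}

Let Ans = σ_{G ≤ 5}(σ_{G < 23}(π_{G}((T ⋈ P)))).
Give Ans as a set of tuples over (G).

T ⋈ P (natural join on E): {(11, a, 11, 20), (21, p, 31, 13), (21, p, 31, 33), (21, p, 31, 5), (22, p, 23, 13), (22, p, 23, 33), (22, p, 23, 5), (23, p, 39, 13), (23, p, 39, 33), (23, p, 39, 5), (34, c, 19, 36), (39, p, 17, 13), (39, p, 17, 33), (39, p, 17, 5), (5, c, 11, 36)}
Projecting to G (8 duplicate(s) eliminated): {11, 21, 22, 23, 34, 39, 5}
Selection G < 23: {11, 21, 22, 5}
Selection G ≤ 5: {5}

{5}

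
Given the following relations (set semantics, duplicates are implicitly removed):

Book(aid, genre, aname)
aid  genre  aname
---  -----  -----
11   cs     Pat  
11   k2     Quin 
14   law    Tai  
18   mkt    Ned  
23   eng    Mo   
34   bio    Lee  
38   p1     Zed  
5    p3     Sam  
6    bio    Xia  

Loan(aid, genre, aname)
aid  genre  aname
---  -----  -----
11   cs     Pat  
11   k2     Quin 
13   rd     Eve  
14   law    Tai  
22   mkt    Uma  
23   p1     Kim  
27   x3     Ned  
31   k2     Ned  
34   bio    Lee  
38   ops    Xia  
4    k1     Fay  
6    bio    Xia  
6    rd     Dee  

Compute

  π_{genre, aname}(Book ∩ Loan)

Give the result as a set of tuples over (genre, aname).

{(bio, Lee), (bio, Xia), (cs, Pat), (k2, Quin), (law, Tai)}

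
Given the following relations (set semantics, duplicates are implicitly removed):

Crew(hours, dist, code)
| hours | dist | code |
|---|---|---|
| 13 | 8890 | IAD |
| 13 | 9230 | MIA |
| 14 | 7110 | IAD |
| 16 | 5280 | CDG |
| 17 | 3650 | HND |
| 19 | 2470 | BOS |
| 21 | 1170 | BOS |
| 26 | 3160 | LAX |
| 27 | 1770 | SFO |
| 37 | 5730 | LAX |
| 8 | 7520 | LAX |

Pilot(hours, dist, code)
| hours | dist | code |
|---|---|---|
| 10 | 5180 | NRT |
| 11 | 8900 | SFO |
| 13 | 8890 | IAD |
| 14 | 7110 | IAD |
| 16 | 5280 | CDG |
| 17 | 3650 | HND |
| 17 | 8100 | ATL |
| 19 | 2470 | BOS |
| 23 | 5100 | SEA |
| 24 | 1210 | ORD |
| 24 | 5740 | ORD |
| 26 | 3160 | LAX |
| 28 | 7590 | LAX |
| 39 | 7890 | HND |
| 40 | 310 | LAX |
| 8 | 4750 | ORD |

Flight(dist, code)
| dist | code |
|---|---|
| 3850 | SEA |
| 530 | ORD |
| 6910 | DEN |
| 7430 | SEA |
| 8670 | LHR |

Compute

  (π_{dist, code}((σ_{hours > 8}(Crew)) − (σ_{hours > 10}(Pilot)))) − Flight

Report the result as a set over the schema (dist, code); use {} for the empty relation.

{(1170, BOS), (1770, SFO), (5730, LAX), (9230, MIA)}

σ[hours > 8]: keep tuples satisfying hours > 8 → {(13, 8890, IAD), (13, 9230, MIA), (14, 7110, IAD), (16, 5280, CDG), (17, 3650, HND), (19, 2470, BOS), (21, 1170, BOS), (26, 3160, LAX), (27, 1770, SFO), (37, 5730, LAX)}
σ[hours > 10]: keep tuples satisfying hours > 10 → {(11, 8900, SFO), (13, 8890, IAD), (14, 7110, IAD), (16, 5280, CDG), (17, 3650, HND), (17, 8100, ATL), (19, 2470, BOS), (23, 5100, SEA), (24, 1210, ORD), (24, 5740, ORD), (26, 3160, LAX), (28, 7590, LAX), (39, 7890, HND), (40, 310, LAX)}
Set difference of the two operands is {(13, 9230, MIA), (21, 1170, BOS), (27, 1770, SFO), (37, 5730, LAX)}.
Projecting to dist, code: {(1170, BOS), (1770, SFO), (5730, LAX), (9230, MIA)}
Set difference of the two operands is {(1170, BOS), (1770, SFO), (5730, LAX), (9230, MIA)}.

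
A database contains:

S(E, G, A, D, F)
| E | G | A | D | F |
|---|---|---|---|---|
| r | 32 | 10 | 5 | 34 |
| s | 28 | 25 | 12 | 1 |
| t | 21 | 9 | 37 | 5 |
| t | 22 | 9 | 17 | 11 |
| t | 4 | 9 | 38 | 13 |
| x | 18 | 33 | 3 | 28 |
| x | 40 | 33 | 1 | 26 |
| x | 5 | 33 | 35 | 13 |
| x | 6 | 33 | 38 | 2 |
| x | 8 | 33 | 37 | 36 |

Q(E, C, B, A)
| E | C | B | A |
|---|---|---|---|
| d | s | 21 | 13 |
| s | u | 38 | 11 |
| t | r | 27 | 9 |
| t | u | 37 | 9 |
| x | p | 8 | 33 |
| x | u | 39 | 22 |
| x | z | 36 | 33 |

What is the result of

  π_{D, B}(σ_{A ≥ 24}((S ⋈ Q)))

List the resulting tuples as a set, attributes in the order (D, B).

{(1, 36), (1, 8), (3, 36), (3, 8), (35, 36), (35, 8), (37, 36), (37, 8), (38, 36), (38, 8)}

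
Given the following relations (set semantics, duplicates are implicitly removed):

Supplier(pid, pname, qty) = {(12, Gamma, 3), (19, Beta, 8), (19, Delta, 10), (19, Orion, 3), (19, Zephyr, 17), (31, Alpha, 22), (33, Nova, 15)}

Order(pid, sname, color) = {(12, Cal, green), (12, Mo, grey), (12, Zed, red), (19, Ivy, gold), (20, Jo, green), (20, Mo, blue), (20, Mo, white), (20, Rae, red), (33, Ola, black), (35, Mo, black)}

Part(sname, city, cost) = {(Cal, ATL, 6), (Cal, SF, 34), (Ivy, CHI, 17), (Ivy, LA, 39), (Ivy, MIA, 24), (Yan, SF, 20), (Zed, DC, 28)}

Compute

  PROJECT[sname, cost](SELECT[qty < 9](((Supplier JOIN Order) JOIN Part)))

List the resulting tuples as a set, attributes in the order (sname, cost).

{(Cal, 34), (Cal, 6), (Ivy, 17), (Ivy, 24), (Ivy, 39), (Zed, 28)}

Supplier ⋈ Order (natural join on pid): {(12, Gamma, 3, Cal, green), (12, Gamma, 3, Mo, grey), (12, Gamma, 3, Zed, red), (19, Beta, 8, Ivy, gold), (19, Delta, 10, Ivy, gold), (19, Orion, 3, Ivy, gold), (19, Zephyr, 17, Ivy, gold), (33, Nova, 15, Ola, black)}
(Supplier JOIN Order) ⋈ Part (natural join on sname): {(12, Gamma, 3, Cal, green, ATL, 6), (12, Gamma, 3, Cal, green, SF, 34), (12, Gamma, 3, Zed, red, DC, 28), (19, Beta, 8, Ivy, gold, CHI, 17), (19, Beta, 8, Ivy, gold, LA, 39), (19, Beta, 8, Ivy, gold, MIA, 24), (19, Delta, 10, Ivy, gold, CHI, 17), (19, Delta, 10, Ivy, gold, LA, 39), (19, Delta, 10, Ivy, gold, MIA, 24), (19, Orion, 3, Ivy, gold, CHI, 17), (19, Orion, 3, Ivy, gold, LA, 39), (19, Orion, 3, Ivy, gold, MIA, 24), (19, Zephyr, 17, Ivy, gold, CHI, 17), (19, Zephyr, 17, Ivy, gold, LA, 39), (19, Zephyr, 17, Ivy, gold, MIA, 24)}
Selection qty < 9: {(12, Gamma, 3, Cal, green, ATL, 6), (12, Gamma, 3, Cal, green, SF, 34), (12, Gamma, 3, Zed, red, DC, 28), (19, Beta, 8, Ivy, gold, CHI, 17), (19, Beta, 8, Ivy, gold, LA, 39), (19, Beta, 8, Ivy, gold, MIA, 24), (19, Orion, 3, Ivy, gold, CHI, 17), (19, Orion, 3, Ivy, gold, LA, 39), (19, Orion, 3, Ivy, gold, MIA, 24)}
π_{sname, cost} gives {(Cal, 34), (Cal, 6), (Ivy, 17), (Ivy, 24), (Ivy, 39), (Zed, 28)} (3 duplicate(s) eliminated).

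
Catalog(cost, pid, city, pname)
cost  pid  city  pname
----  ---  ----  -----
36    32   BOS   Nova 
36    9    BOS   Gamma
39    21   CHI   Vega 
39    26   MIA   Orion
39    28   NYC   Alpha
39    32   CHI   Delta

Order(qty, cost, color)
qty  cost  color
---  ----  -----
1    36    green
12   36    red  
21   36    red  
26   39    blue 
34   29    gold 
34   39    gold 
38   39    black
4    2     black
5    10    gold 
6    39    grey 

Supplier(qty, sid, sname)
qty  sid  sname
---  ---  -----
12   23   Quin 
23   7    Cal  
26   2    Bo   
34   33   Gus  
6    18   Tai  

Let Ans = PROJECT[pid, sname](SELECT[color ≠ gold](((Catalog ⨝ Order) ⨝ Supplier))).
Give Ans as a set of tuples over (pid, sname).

{(21, Bo), (21, Tai), (26, Bo), (26, Tai), (28, Bo), (28, Tai), (32, Bo), (32, Quin), (32, Tai), (9, Quin)}

Joining Catalog and Order on cost yields {(36, 32, BOS, Nova, 1, green), (36, 32, BOS, Nova, 12, red), (36, 32, BOS, Nova, 21, red), (36, 9, BOS, Gamma, 1, green), (36, 9, BOS, Gamma, 12, red), (36, 9, BOS, Gamma, 21, red), (39, 21, CHI, Vega, 26, blue), (39, 21, CHI, Vega, 34, gold), (39, 21, CHI, Vega, 38, black), (39, 21, CHI, Vega, 6, grey), (39, 26, MIA, Orion, 26, blue), (39, 26, MIA, Orion, 34, gold), (39, 26, MIA, Orion, 38, black), (39, 26, MIA, Orion, 6, grey), (39, 28, NYC, Alpha, 26, blue), (39, 28, NYC, Alpha, 34, gold), (39, 28, NYC, Alpha, 38, black), (39, 28, NYC, Alpha, 6, grey), (39, 32, CHI, Delta, 26, blue), (39, 32, CHI, Delta, 34, gold), (39, 32, CHI, Delta, 38, black), (39, 32, CHI, Delta, 6, grey)}.
Joining (Catalog ⨝ Order) and Supplier on qty yields {(36, 32, BOS, Nova, 12, red, 23, Quin), (36, 9, BOS, Gamma, 12, red, 23, Quin), (39, 21, CHI, Vega, 26, blue, 2, Bo), (39, 21, CHI, Vega, 34, gold, 33, Gus), (39, 21, CHI, Vega, 6, grey, 18, Tai), (39, 26, MIA, Orion, 26, blue, 2, Bo), (39, 26, MIA, Orion, 34, gold, 33, Gus), (39, 26, MIA, Orion, 6, grey, 18, Tai), (39, 28, NYC, Alpha, 26, blue, 2, Bo), (39, 28, NYC, Alpha, 34, gold, 33, Gus), (39, 28, NYC, Alpha, 6, grey, 18, Tai), (39, 32, CHI, Delta, 26, blue, 2, Bo), (39, 32, CHI, Delta, 34, gold, 33, Gus), (39, 32, CHI, Delta, 6, grey, 18, Tai)}.
σ[color ≠ gold]: keep tuples satisfying color ≠ gold → {(36, 32, BOS, Nova, 12, red, 23, Quin), (36, 9, BOS, Gamma, 12, red, 23, Quin), (39, 21, CHI, Vega, 26, blue, 2, Bo), (39, 21, CHI, Vega, 6, grey, 18, Tai), (39, 26, MIA, Orion, 26, blue, 2, Bo), (39, 26, MIA, Orion, 6, grey, 18, Tai), (39, 28, NYC, Alpha, 26, blue, 2, Bo), (39, 28, NYC, Alpha, 6, grey, 18, Tai), (39, 32, CHI, Delta, 26, blue, 2, Bo), (39, 32, CHI, Delta, 6, grey, 18, Tai)}
π_{pid, sname} gives {(21, Bo), (21, Tai), (26, Bo), (26, Tai), (28, Bo), (28, Tai), (32, Bo), (32, Quin), (32, Tai), (9, Quin)}.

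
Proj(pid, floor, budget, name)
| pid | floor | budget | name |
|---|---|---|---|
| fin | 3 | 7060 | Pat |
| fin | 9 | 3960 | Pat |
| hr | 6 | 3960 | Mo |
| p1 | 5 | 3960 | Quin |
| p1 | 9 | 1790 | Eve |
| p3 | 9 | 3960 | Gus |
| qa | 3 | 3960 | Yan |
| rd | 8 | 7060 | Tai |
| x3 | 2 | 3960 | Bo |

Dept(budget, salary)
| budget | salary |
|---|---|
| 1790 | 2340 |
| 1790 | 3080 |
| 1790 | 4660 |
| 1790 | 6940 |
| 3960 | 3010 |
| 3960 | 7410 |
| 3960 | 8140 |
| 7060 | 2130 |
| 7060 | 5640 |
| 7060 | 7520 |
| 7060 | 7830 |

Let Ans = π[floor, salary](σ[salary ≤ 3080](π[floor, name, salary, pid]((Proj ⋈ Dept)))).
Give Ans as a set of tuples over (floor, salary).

Proj ⋈ Dept (natural join on budget): {(fin, 3, 7060, Pat, 2130), (fin, 3, 7060, Pat, 5640), (fin, 3, 7060, Pat, 7520), (fin, 3, 7060, Pat, 7830), (fin, 9, 3960, Pat, 3010), (fin, 9, 3960, Pat, 7410), (fin, 9, 3960, Pat, 8140), (hr, 6, 3960, Mo, 3010), (hr, 6, 3960, Mo, 7410), (hr, 6, 3960, Mo, 8140), (p1, 5, 3960, Quin, 3010), (p1, 5, 3960, Quin, 7410), (p1, 5, 3960, Quin, 8140), (p1, 9, 1790, Eve, 2340), (p1, 9, 1790, Eve, 3080), (p1, 9, 1790, Eve, 4660), (p1, 9, 1790, Eve, 6940), (p3, 9, 3960, Gus, 3010), (p3, 9, 3960, Gus, 7410), (p3, 9, 3960, Gus, 8140), (qa, 3, 3960, Yan, 3010), (qa, 3, 3960, Yan, 7410), (qa, 3, 3960, Yan, 8140), (rd, 8, 7060, Tai, 2130), (rd, 8, 7060, Tai, 5640), (rd, 8, 7060, Tai, 7520), (rd, 8, 7060, Tai, 7830), (x3, 2, 3960, Bo, 3010), (x3, 2, 3960, Bo, 7410), (x3, 2, 3960, Bo, 8140)}
Projecting to floor, name, salary, pid: {(2, Bo, 3010, x3), (2, Bo, 7410, x3), (2, Bo, 8140, x3), (3, Pat, 2130, fin), (3, Pat, 5640, fin), (3, Pat, 7520, fin), (3, Pat, 7830, fin), (3, Yan, 3010, qa), (3, Yan, 7410, qa), (3, Yan, 8140, qa), (5, Quin, 3010, p1), (5, Quin, 7410, p1), (5, Quin, 8140, p1), (6, Mo, 3010, hr), (6, Mo, 7410, hr), (6, Mo, 8140, hr), (8, Tai, 2130, rd), (8, Tai, 5640, rd), (8, Tai, 7520, rd), (8, Tai, 7830, rd), (9, Eve, 2340, p1), (9, Eve, 3080, p1), (9, Eve, 4660, p1), (9, Eve, 6940, p1), (9, Gus, 3010, p3), (9, Gus, 7410, p3), (9, Gus, 8140, p3), (9, Pat, 3010, fin), (9, Pat, 7410, fin), (9, Pat, 8140, fin)}
Selection salary ≤ 3080: {(2, Bo, 3010, x3), (3, Pat, 2130, fin), (3, Yan, 3010, qa), (5, Quin, 3010, p1), (6, Mo, 3010, hr), (8, Tai, 2130, rd), (9, Eve, 2340, p1), (9, Eve, 3080, p1), (9, Gus, 3010, p3), (9, Pat, 3010, fin)}
Projecting to floor, salary (1 duplicate(s) eliminated): {(2, 3010), (3, 2130), (3, 3010), (5, 3010), (6, 3010), (8, 2130), (9, 2340), (9, 3010), (9, 3080)}

{(2, 3010), (3, 2130), (3, 3010), (5, 3010), (6, 3010), (8, 2130), (9, 2340), (9, 3010), (9, 3080)}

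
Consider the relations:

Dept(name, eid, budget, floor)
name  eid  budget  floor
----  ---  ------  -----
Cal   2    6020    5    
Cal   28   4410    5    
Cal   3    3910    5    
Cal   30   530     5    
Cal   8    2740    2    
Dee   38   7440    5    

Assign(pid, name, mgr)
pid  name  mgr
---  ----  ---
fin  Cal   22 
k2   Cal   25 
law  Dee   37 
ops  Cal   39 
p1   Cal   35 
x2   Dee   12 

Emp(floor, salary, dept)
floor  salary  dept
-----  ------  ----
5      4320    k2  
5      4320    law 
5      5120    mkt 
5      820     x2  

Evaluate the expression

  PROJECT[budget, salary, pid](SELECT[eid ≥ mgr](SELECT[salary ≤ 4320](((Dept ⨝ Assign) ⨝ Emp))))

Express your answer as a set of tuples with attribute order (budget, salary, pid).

{(4410, 4320, fin), (4410, 4320, k2), (4410, 820, fin), (4410, 820, k2), (530, 4320, fin), (530, 4320, k2), (530, 820, fin), (530, 820, k2), (7440, 4320, law), (7440, 4320, x2), (7440, 820, law), (7440, 820, x2)}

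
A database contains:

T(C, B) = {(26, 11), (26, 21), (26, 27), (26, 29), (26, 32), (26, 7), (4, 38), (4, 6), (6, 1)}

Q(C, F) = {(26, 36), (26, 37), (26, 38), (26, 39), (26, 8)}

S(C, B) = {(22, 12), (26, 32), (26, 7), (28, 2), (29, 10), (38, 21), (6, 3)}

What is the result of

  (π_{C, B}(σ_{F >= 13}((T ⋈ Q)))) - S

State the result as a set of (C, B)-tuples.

Joining T and Q on C yields {(26, 11, 36), (26, 11, 37), (26, 11, 38), (26, 11, 39), (26, 11, 8), (26, 21, 36), (26, 21, 37), (26, 21, 38), (26, 21, 39), (26, 21, 8), (26, 27, 36), (26, 27, 37), (26, 27, 38), (26, 27, 39), (26, 27, 8), (26, 29, 36), (26, 29, 37), (26, 29, 38), (26, 29, 39), (26, 29, 8), (26, 32, 36), (26, 32, 37), (26, 32, 38), (26, 32, 39), (26, 32, 8), (26, 7, 36), (26, 7, 37), (26, 7, 38), (26, 7, 39), (26, 7, 8)}.
Filtering on F >= 13 leaves {(26, 11, 36), (26, 11, 37), (26, 11, 38), (26, 11, 39), (26, 21, 36), (26, 21, 37), (26, 21, 38), (26, 21, 39), (26, 27, 36), (26, 27, 37), (26, 27, 38), (26, 27, 39), (26, 29, 36), (26, 29, 37), (26, 29, 38), (26, 29, 39), (26, 32, 36), (26, 32, 37), (26, 32, 38), (26, 32, 39), (26, 7, 36), (26, 7, 37), (26, 7, 38), (26, 7, 39)}.
π_{C, B} gives {(26, 11), (26, 21), (26, 27), (26, 29), (26, 32), (26, 7)} (18 duplicate(s) eliminated).
Difference: {(26, 11), (26, 21), (26, 27), (26, 29), (26, 32), (26, 7)} with {(22, 12), (26, 32), (26, 7), (28, 2), (29, 10), (38, 21), (6, 3)} → {(26, 11), (26, 21), (26, 27), (26, 29)}

{(26, 11), (26, 21), (26, 27), (26, 29)}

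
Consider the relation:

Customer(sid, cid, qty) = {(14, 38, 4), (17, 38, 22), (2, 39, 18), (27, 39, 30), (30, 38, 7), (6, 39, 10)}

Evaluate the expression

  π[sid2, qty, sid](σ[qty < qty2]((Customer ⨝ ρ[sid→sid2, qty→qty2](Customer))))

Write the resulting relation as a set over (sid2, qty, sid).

ρ[sid→sid2, qty→qty2]: schema becomes (sid2, cid, qty2); tuples unchanged.
Natural join on cid: {(14, 38, 4, 14, 4), (14, 38, 4, 17, 22), (14, 38, 4, 30, 7), (17, 38, 22, 14, 4), (17, 38, 22, 17, 22), (17, 38, 22, 30, 7), (2, 39, 18, 2, 18), (2, 39, 18, 27, 30), (2, 39, 18, 6, 10), (27, 39, 30, 2, 18), (27, 39, 30, 27, 30), (27, 39, 30, 6, 10), (30, 38, 7, 14, 4), (30, 38, 7, 17, 22), (30, 38, 7, 30, 7), (6, 39, 10, 2, 18), (6, 39, 10, 27, 30), (6, 39, 10, 6, 10)}
Apply σ_{qty < qty2}; surviving tuples: {(14, 38, 4, 17, 22), (14, 38, 4, 30, 7), (2, 39, 18, 27, 30), (30, 38, 7, 17, 22), (6, 39, 10, 2, 18), (6, 39, 10, 27, 30)}
Keep only column(s) sid2, qty, sid: {(17, 4, 14), (17, 7, 30), (2, 10, 6), (27, 10, 6), (27, 18, 2), (30, 4, 14)}

{(17, 4, 14), (17, 7, 30), (2, 10, 6), (27, 10, 6), (27, 18, 2), (30, 4, 14)}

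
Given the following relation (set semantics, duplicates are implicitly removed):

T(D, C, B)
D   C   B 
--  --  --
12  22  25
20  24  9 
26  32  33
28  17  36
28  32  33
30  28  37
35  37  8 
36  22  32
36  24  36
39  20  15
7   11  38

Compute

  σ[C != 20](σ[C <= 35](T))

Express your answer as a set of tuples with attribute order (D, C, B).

σ[C <= 35]: keep tuples satisfying C <= 35 → {(12, 22, 25), (20, 24, 9), (26, 32, 33), (28, 17, 36), (28, 32, 33), (30, 28, 37), (36, 22, 32), (36, 24, 36), (39, 20, 15), (7, 11, 38)}
σ[C != 20]: keep tuples satisfying C != 20 → {(12, 22, 25), (20, 24, 9), (26, 32, 33), (28, 17, 36), (28, 32, 33), (30, 28, 37), (36, 22, 32), (36, 24, 36), (7, 11, 38)}

{(12, 22, 25), (20, 24, 9), (26, 32, 33), (28, 17, 36), (28, 32, 33), (30, 28, 37), (36, 22, 32), (36, 24, 36), (7, 11, 38)}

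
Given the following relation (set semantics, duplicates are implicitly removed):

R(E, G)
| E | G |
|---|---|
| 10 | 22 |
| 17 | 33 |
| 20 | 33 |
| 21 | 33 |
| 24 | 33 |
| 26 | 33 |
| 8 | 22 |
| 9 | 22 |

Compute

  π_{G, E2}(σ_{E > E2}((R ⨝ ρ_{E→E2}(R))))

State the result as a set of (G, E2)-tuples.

ρ[E→E2]: schema becomes (E2, G); tuples unchanged.
Natural join on G: {(10, 22, 10), (10, 22, 8), (10, 22, 9), (17, 33, 17), (17, 33, 20), (17, 33, 21), (17, 33, 24), (17, 33, 26), (20, 33, 17), (20, 33, 20), (20, 33, 21), (20, 33, 24), (20, 33, 26), (21, 33, 17), (21, 33, 20), (21, 33, 21), (21, 33, 24), (21, 33, 26), (24, 33, 17), (24, 33, 20), (24, 33, 21), (24, 33, 24), (24, 33, 26), (26, 33, 17), (26, 33, 20), (26, 33, 21), (26, 33, 24), (26, 33, 26), (8, 22, 10), (8, 22, 8), (8, 22, 9), (9, 22, 10), (9, 22, 8), (9, 22, 9)}
Filtering on E > E2 leaves {(10, 22, 8), (10, 22, 9), (20, 33, 17), (21, 33, 17), (21, 33, 20), (24, 33, 17), (24, 33, 20), (24, 33, 21), (26, 33, 17), (26, 33, 20), (26, 33, 21), (26, 33, 24), (9, 22, 8)}.
π_{G, E2} gives {(22, 8), (22, 9), (33, 17), (33, 20), (33, 21), (33, 24)} (7 duplicate(s) eliminated).

{(22, 8), (22, 9), (33, 17), (33, 20), (33, 21), (33, 24)}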